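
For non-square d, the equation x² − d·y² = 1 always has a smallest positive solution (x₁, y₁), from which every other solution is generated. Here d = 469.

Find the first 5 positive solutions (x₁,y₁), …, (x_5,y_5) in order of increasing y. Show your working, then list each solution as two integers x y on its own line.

d=469: √d = [21; 1,1,1,10,6,10,1,1,1,42] (ℓ=10, even), read p_9/q_9
a_0=21:  p_0=21·1+0=21,  q_0=21·0+1=1
…
a_4=10:  p_4=10·65+43=693,  q_4=10·3+2=32
a_5=6:  p_5=6·693+65=4223,  q_5=6·32+3=195
…
a_8=1:  p_8=1·47146+42923=90069,  q_8=1·2177+1982=4159
a_9=1:  p_9=1·90069+47146=137215,  q_9=1·4159+2177=6336
fundamental: x₁=137215, y₁=6336  (since 18827956225 − 469·40144896 = 1)
(x_2, y_2) = (137215·137215 + 469·6336·6336, 137215·6336 + 6336·137215) = (37655912449, 1738788480)
(x_3, y_3) = (137215·37655912449 + 469·6336·1738788480, 137215·1738788480 + 6336·37655912449) = (10333912053241855, 477175722560064)
(x_4, y_4) = (137215·10333912053241855 + 469·6336·477175722560064, 137215·477175722560064 + 6336·10333912053241855) = (2835935484733506355201, 130951333540419575040)
(x_5, y_5) = (137215·2835935484733506355201 + 469·6336·130951333540419575040, 137215·130951333540419575040 + 6336·2835935484733506355201) = (778265775065082237004568575, 35936974463020168255667136)

137215 6336
37655912449 1738788480
10333912053241855 477175722560064
2835935484733506355201 130951333540419575040
778265775065082237004568575 35936974463020168255667136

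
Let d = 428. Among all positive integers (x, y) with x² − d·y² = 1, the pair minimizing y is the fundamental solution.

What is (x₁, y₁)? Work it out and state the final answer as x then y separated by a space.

1850887 89466

√428 = [20; 1,2,4,1,5,10,5,1,4,2,1,40, …], period ℓ=12 (even) → k=11
k=0  a_k=20  p_k/q_k = 20/1
k=1  a_k=1  p_k/q_k = 21/1
…
k=9  a_k=4  p_k/q_k = 577179/27899
k=10  a_k=2  p_k/q_k = 1273708/61567
k=11  a_k=1  p_k/q_k = 1850887/89466
fundamental: x₁=1850887, y₁=89466  (since 3425782686769 − 428·8004165156 = 1)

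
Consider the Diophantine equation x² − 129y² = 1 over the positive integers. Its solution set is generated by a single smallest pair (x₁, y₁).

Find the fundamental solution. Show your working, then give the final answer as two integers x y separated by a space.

16855 1484

√129 → a₀=11, period (2,1,3,1,6,1,3,1,2,22); ℓ=10 even so k=9
step 0: (11, 1)  from 11·(1,0) + (0,1)
step 1: (23, 2)  from 2·(11,1) + (1,0)
step 2: (34, 3)  from 1·(23,2) + (11,1)
step 3: (125, 11)  from 3·(34,3) + (23,2)
step 4: (159, 14)  from 1·(125,11) + (34,3)
step 5: (1079, 95)  from 6·(159,14) + (125,11)
step 6: (1238, 109)  from 1·(1079,95) + (159,14)
step 7: (4793, 422)  from 3·(1238,109) + (1079,95)
step 8: (6031, 531)  from 1·(4793,422) + (1238,109)
step 9: (16855, 1484)  from 2·(6031,531) + (4793,422)
→ (16855, 1484).  Check: 16855²=284091025, 129·1484²=284091024, difference 1.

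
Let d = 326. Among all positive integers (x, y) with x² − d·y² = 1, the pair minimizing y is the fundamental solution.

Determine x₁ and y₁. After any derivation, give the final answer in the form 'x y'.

d=326: √d = [18; 18,36] (ℓ=2, even), read p_1/q_1
step 0: (18, 1)  from 18·(1,0) + (0,1)
step 1: (325, 18)  from 18·(18,1) + (1,0)
fundamental: x₁=325, y₁=18  (since 105625 − 326·324 = 1)

325 18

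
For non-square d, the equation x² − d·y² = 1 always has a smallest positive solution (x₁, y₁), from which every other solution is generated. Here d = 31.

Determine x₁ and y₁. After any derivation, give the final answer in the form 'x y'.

d=31: √d = [5; 1,1,3,5,3,1,1,10] (ℓ=8, even), read p_7/q_7
step 0: (5, 1)  from 5·(1,0) + (0,1)
step 1: (6, 1)  from 1·(5,1) + (1,0)
…
step 3: (39, 7)  from 3·(11,2) + (6,1)
step 4: (206, 37)  from 5·(39,7) + (11,2)
…
step 6: (863, 155)  from 1·(657,118) + (206,37)
step 7: (1520, 273)  from 1·(863,155) + (657,118)
(x₁, y₁) = (1520, 273);  1520² − 31·273² = 1 ✓

1520 273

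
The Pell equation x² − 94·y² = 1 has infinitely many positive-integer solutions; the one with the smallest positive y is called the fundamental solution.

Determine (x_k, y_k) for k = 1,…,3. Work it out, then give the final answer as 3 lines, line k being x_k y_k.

2143295 221064
9187426914049 947610731760
39382732335491159615 4062018686654877336

d=94: √d = [9; 1,2,3,1,1,…,2,1,18] (ℓ=16, even), read p_15/q_15
a_0=9:  p_0=9·1+0=9,  q_0=9·0+1=1
a_1=1:  p_1=1·9+1=10,  q_1=1·1+0=1
a_2=2:  p_2=2·10+9=29,  q_2=2·1+1=3
a_3=3:  p_3=3·29+10=97,  q_3=3·3+1=10
a_4=1:  p_4=1·97+29=126,  q_4=1·10+3=13
a_5=1:  p_5=1·126+97=223,  q_5=1·13+10=23
a_6=5:  p_6=5·223+126=1241,  q_6=5·23+13=128
a_7=1:  p_7=1·1241+223=1464,  q_7=1·128+23=151
a_8=8:  p_8=8·1464+1241=12953,  q_8=8·151+128=1336
…
a_10=5:  p_10=5·14417+12953=85038,  q_10=5·1487+1336=8771
a_11=1:  p_11=1·85038+14417=99455,  q_11=1·8771+1487=10258
…
a_14=2:  p_14=2·652934+184493=1490361,  q_14=2·67345+19029=153719
a_15=1:  p_15=1·1490361+652934=2143295,  q_15=1·153719+67345=221064
→ (2143295, 221064).  Check: 2143295²=4593713457025, 94·221064²=4593713457024, difference 1.
(2143295+221064√94)^2 = 9187426914049 + 947610731760√94
(2143295+221064√94)^3 = 39382732335491159615 + 4062018686654877336√94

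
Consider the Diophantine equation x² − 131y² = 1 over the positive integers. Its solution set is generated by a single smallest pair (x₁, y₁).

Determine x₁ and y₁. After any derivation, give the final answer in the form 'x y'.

√131 = [11; 2,4,11,4,2,22, …], period ℓ=6 (even) → k=5
a_0=11:  p_0=11·1+0=11,  q_0=11·0+1=1
…
a_3=11:  p_3=11·103+23=1156,  q_3=11·9+2=101
a_4=4:  p_4=4·1156+103=4727,  q_4=4·101+9=413
a_5=2:  p_5=2·4727+1156=10610,  q_5=2·413+101=927
(x₁, y₁) = (10610, 927);  10610² − 131·927² = 1 ✓

10610 927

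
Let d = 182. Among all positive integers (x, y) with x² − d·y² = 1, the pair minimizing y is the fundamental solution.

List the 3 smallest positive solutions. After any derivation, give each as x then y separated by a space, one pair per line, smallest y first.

d=182: √d = [13; 2,26] (ℓ=2, even), read p_1/q_1
a_0=13:  p_0=13·1+0=13,  q_0=13·0+1=1
a_1=2:  p_1=2·13+1=27,  q_1=2·1+0=2
fundamental: x₁=27, y₁=2  (since 729 − 182·4 = 1)
(27+2√182)^2 = 1457 + 108√182
(27+2√182)^3 = 78651 + 5830√182

27 2
1457 108
78651 5830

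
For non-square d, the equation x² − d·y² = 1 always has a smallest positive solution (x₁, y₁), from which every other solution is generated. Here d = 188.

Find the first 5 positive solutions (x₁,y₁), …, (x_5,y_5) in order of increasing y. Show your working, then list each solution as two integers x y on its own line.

4607 336
42448897 3095904
391124132351 28525659120
3603817713033217 262835420035776
33205576016763929087 2421765531683980944

√188 → a₀=13, period (1,2,2,6,2,2,1,26); ℓ=8 even so k=7
a_0=13:  p_0=13·1+0=13,  q_0=13·0+1=1
a_1=1:  p_1=1·13+1=14,  q_1=1·1+0=1
a_2=2:  p_2=2·14+13=41,  q_2=2·1+1=3
a_3=2:  p_3=2·41+14=96,  q_3=2·3+1=7
a_4=6:  p_4=6·96+41=617,  q_4=6·7+3=45
a_5=2:  p_5=2·617+96=1330,  q_5=2·45+7=97
a_6=2:  p_6=2·1330+617=3277,  q_6=2·97+45=239
a_7=1:  p_7=1·3277+1330=4607,  q_7=1·239+97=336
→ (4607, 336).  Check: 4607²=21224449, 188·336²=21224448, difference 1.
n=2: (4607,336)∘(4607,336) = (4607·4607+188·336·336, 4607·336+336·4607) = (42448897,3095904)
n=3: (42448897,3095904)∘(4607,336) = (4607·42448897+188·336·3095904, 4607·3095904+336·42448897) = (391124132351,28525659120)
n=4: (391124132351,28525659120)∘(4607,336) = (4607·391124132351+188·336·28525659120, 4607·28525659120+336·391124132351) = (3603817713033217,262835420035776)
n=5: (3603817713033217,262835420035776)∘(4607,336) = (4607·3603817713033217+188·336·262835420035776, 4607·262835420035776+336·3603817713033217) = (33205576016763929087,2421765531683980944)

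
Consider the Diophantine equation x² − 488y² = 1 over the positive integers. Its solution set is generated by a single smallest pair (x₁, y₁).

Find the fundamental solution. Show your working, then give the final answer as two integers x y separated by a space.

243 11

√488 = [22; 11,44, …], period ℓ=2 (even) → k=1
step 0: (22, 1)  from 22·(1,0) + (0,1)
step 1: (243, 11)  from 11·(22,1) + (1,0)
fundamental: x₁=243, y₁=11  (since 59049 − 488·121 = 1)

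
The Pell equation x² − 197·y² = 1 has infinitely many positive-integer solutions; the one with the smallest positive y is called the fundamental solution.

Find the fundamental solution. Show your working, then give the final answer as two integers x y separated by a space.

393 28

d=197: √d = [14; 28] (ℓ=1, odd), read p_1/q_1
step 0: (14, 1)  from 14·(1,0) + (0,1)
step 1: (393, 28)  from 28·(14,1) + (1,0)
fundamental: x₁=393, y₁=28  (since 154449 − 197·784 = 1)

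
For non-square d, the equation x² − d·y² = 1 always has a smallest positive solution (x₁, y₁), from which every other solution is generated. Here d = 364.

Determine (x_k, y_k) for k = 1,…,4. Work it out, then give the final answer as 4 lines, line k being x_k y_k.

4954951 259710
49103078824801 2573700648420
486606699052048124551 25505121203178395130
4822224700149240710505379201 252753251621617410554928840

[19; 12,1,2,3,1,8,1,3,2,1,12,38] for √364; ℓ=12 ⇒ convergent index 11
step 0: (19, 1)  from 19·(1,0) + (0,1)
step 1: (229, 12)  from 12·(19,1) + (1,0)
step 2: (248, 13)  from 1·(229,12) + (19,1)
step 3: (725, 38)  from 2·(248,13) + (229,12)
step 4: (2423, 127)  from 3·(725,38) + (248,13)
step 5: (3148, 165)  from 1·(2423,127) + (725,38)
step 6: (27607, 1447)  from 8·(3148,165) + (2423,127)
step 7: (30755, 1612)  from 1·(27607,1447) + (3148,165)
step 8: (119872, 6283)  from 3·(30755,1612) + (27607,1447)
step 9: (270499, 14178)  from 2·(119872,6283) + (30755,1612)
step 10: (390371, 20461)  from 1·(270499,14178) + (119872,6283)
step 11: (4954951, 259710)  from 12·(390371,20461) + (270499,14178)
(x₁, y₁) = (4954951, 259710);  4954951² − 364·259710² = 1 ✓
n=2: (4954951,259710)∘(4954951,259710) = (4954951·4954951+364·259710·259710, 4954951·259710+259710·4954951) = (49103078824801,2573700648420)
n=3: (49103078824801,2573700648420)∘(4954951,259710) = (4954951·49103078824801+364·259710·2573700648420, 4954951·2573700648420+259710·49103078824801) = (486606699052048124551,25505121203178395130)
n=4: (486606699052048124551,25505121203178395130)∘(4954951,259710) = (4954951·486606699052048124551+364·259710·25505121203178395130, 4954951·25505121203178395130+259710·486606699052048124551) = (4822224700149240710505379201,252753251621617410554928840)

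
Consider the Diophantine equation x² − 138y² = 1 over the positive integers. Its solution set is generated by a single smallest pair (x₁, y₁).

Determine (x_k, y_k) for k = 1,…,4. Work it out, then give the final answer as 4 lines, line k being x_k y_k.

47 4
4417 376
415151 35340
39019777 3321584

√138 → a₀=11, period (1,2,1,22); ℓ=4 even so k=3
k=0  a_k=11  p_k/q_k = 11/1
…
k=2  a_k=2  p_k/q_k = 35/3
k=3  a_k=1  p_k/q_k = 47/4
fundamental: x₁=47, y₁=4  (since 2209 − 138·16 = 1)
(x_2, y_2) = (47·47 + 138·4·4, 47·4 + 4·47) = (4417, 376)
(x_3, y_3) = (47·4417 + 138·4·376, 47·376 + 4·4417) = (415151, 35340)
(x_4, y_4) = (47·415151 + 138·4·35340, 47·35340 + 4·415151) = (39019777, 3321584)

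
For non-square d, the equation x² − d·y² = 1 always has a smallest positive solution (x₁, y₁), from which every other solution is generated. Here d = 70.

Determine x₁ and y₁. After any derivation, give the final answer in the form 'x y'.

251 30

√70 = [8; 2,1,2,1,2,16, …], period ℓ=6 (even) → k=5
step 0: (8, 1)  from 8·(1,0) + (0,1)
step 1: (17, 2)  from 2·(8,1) + (1,0)
…
step 4: (92, 11)  from 1·(67,8) + (25,3)
step 5: (251, 30)  from 2·(92,11) + (67,8)
fundamental: x₁=251, y₁=30  (since 63001 − 70·900 = 1)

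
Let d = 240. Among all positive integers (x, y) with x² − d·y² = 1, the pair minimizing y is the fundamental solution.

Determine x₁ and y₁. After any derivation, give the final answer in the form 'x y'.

31 2

d=240: √d = [15; 2,30] (ℓ=2, even), read p_1/q_1
i=0: a=15 ⇒ p=15, q=1
i=1: a=2 ⇒ p=31, q=2
→ (31, 2).  Check: 31²=961, 240·2²=960, difference 1.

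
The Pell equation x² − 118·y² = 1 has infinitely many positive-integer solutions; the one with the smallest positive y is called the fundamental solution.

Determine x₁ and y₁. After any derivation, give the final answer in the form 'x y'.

306917 28254

√118 = [10; 1,6,3,2,10,2,3,6,1,20, …], period ℓ=10 (even) → k=9
k=0  a_k=10  p_k/q_k = 10/1
…
k=3  a_k=3  p_k/q_k = 239/22
…
k=5  a_k=10  p_k/q_k = 5779/532
…
k=8  a_k=6  p_k/q_k = 264802/24377
k=9  a_k=1  p_k/q_k = 306917/28254
fundamental: x₁=306917, y₁=28254  (since 94198044889 − 118·798288516 = 1)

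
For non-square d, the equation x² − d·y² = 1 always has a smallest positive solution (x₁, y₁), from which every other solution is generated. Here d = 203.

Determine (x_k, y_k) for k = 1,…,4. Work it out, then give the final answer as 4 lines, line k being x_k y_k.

d=203: √d = [14; 4,28] (ℓ=2, even), read p_1/q_1
k=0  a_k=14  p_k/q_k = 14/1
k=1  a_k=4  p_k/q_k = 57/4
fundamental: x₁=57, y₁=4  (since 3249 − 203·16 = 1)
k=2:  x_2 = 57·57+203·4·4 = 6497,  y_2 = 57·4+4·57 = 456
k=3:  x_3 = 57·6497+203·4·456 = 740601,  y_3 = 57·456+4·6497 = 51980
k=4:  x_4 = 57·740601+203·4·51980 = 84422017,  y_4 = 57·51980+4·740601 = 5925264

57 4
6497 456
740601 51980
84422017 5925264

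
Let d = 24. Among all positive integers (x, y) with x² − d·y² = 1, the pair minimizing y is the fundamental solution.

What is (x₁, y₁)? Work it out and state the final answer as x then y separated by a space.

5 1

√24 → a₀=4, period (1,8); ℓ=2 even so k=1
a_0=4:  p_0=4·1+0=4,  q_0=4·0+1=1
a_1=1:  p_1=1·4+1=5,  q_1=1·1+0=1
(x₁, y₁) = (5, 1);  5² − 24·1² = 1 ✓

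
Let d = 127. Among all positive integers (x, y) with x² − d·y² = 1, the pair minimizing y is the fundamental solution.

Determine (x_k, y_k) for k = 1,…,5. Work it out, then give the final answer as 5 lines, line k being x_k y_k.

√127 = [11; 3,1,2,2,7,11,7,2,2,1,3,22, …], period ℓ=12 (even) → k=11
k=0  a_k=11  p_k/q_k = 11/1
k=1  a_k=3  p_k/q_k = 34/3
k=2  a_k=1  p_k/q_k = 45/4
k=3  a_k=2  p_k/q_k = 124/11
…
k=5  a_k=7  p_k/q_k = 2175/193
k=6  a_k=11  p_k/q_k = 24218/2149
k=7  a_k=7  p_k/q_k = 171701/15236
k=8  a_k=2  p_k/q_k = 367620/32621
k=9  a_k=2  p_k/q_k = 906941/80478
k=10  a_k=1  p_k/q_k = 1274561/113099
k=11  a_k=3  p_k/q_k = 4730624/419775
fundamental: x₁=4730624, y₁=419775  (since 22378803429376 − 127·176211050625 = 1)
(4730624+419775√127)^2 = 44757606858751 + 3971595379200√127
(4730624+419775√127)^3 = 423462818377139450624 + 37576248838264821825√127
(4730624+419775√127)^4 = 4006486743445029115330560001 + 355518209168531397366758400√127
(4730624+419775√127)^5 = 37906364688445371364544653008890624 + 3363645945459311770024609913661375√127

4730624 419775
44757606858751 3971595379200
423462818377139450624 37576248838264821825
4006486743445029115330560001 355518209168531397366758400
37906364688445371364544653008890624 3363645945459311770024609913661375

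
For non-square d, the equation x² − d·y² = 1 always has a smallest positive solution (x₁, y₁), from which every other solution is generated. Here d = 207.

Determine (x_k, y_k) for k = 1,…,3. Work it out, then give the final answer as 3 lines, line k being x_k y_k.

1151 80
2649601 184160
6099380351 423936240

d=207: √d = [14; 2,1,1,2,1,1,2,28] (ℓ=8, even), read p_7/q_7
a_0=14:  p_0=14·1+0=14,  q_0=14·0+1=1
a_1=2:  p_1=2·14+1=29,  q_1=2·1+0=2
…
a_3=1:  p_3=1·43+29=72,  q_3=1·3+2=5
…
a_5=1:  p_5=1·187+72=259,  q_5=1·13+5=18
a_6=1:  p_6=1·259+187=446,  q_6=1·18+13=31
a_7=2:  p_7=2·446+259=1151,  q_7=2·31+18=80
→ (1151, 80).  Check: 1151²=1324801, 207·80²=1324800, difference 1.
k=2:  x_2 = 1151·1151+207·80·80 = 2649601,  y_2 = 1151·80+80·1151 = 184160
k=3:  x_3 = 1151·2649601+207·80·184160 = 6099380351,  y_3 = 1151·184160+80·2649601 = 423936240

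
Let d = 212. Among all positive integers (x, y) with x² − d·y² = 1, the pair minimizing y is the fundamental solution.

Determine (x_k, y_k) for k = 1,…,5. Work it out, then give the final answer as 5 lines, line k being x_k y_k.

√212 → a₀=14, period (1,1,3,1,1,…,1,1,28); ℓ=14 even so k=13
a_0=14:  p_0=14·1+0=14,  q_0=14·0+1=1
…
a_2=1:  p_2=1·15+14=29,  q_2=1·1+1=2
…
a_6=1:  p_6=1·233+131=364,  q_6=1·16+9=25
a_7=6:  p_7=6·364+233=2417,  q_7=6·25+16=166
…
a_12=1:  p_12=1·29135+7979=37114,  q_12=1·2001+548=2549
a_13=1:  p_13=1·37114+29135=66249,  q_13=1·2549+2001=4550
→ (66249, 4550).  Check: 66249²=4388930001, 212·4550²=4388930000, difference 1.
(x_2, y_2) = (66249·66249 + 212·4550·4550, 66249·4550 + 4550·66249) = (8777860001, 602865900)
(x_3, y_3) = (66249·8777860001 + 212·4550·602865900, 66249·602865900 + 4550·8777860001) = (1163048894346249, 79878526013650)
(x_4, y_4) = (66249·1163048894346249 + 212·4550·79878526013650, 66249·79878526013650 + 4550·1163048894346249) = (154101652394311440001, 10583744939153731800)
(x_5, y_5) = (66249·154101652394311440001 + 212·4550·10583744939153731800, 66249·10583744939153731800 + 4550·154101652394311440001) = (20418160737778428282906249, 1402325036868112630022750)

66249 4550
8777860001 602865900
1163048894346249 79878526013650
154101652394311440001 10583744939153731800
20418160737778428282906249 1402325036868112630022750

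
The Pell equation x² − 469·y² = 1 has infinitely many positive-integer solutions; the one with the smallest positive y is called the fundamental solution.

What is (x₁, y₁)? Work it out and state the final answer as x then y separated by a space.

137215 6336

[21; 1,1,1,10,6,10,1,1,1,42] for √469; ℓ=10 ⇒ convergent index 9
a_0=21:  p_0=21·1+0=21,  q_0=21·0+1=1
…
a_2=1:  p_2=1·22+21=43,  q_2=1·1+1=2
…
a_4=10:  p_4=10·65+43=693,  q_4=10·3+2=32
a_5=6:  p_5=6·693+65=4223,  q_5=6·32+3=195
a_6=10:  p_6=10·4223+693=42923,  q_6=10·195+32=1982
a_7=1:  p_7=1·42923+4223=47146,  q_7=1·1982+195=2177
a_8=1:  p_8=1·47146+42923=90069,  q_8=1·2177+1982=4159
a_9=1:  p_9=1·90069+47146=137215,  q_9=1·4159+2177=6336
fundamental: x₁=137215, y₁=6336  (since 18827956225 − 469·40144896 = 1)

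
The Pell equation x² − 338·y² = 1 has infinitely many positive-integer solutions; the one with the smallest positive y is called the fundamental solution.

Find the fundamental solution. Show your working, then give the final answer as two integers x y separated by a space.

114243 6214

[18; 2,1,1,2,36] for √338; ℓ=5 ⇒ convergent index 9
k=0  a_k=18  p_k/q_k = 18/1
k=1  a_k=2  p_k/q_k = 37/2
…
k=3  a_k=1  p_k/q_k = 92/5
k=4  a_k=2  p_k/q_k = 239/13
k=5  a_k=36  p_k/q_k = 8696/473
k=6  a_k=2  p_k/q_k = 17631/959
k=7  a_k=1  p_k/q_k = 26327/1432
k=8  a_k=1  p_k/q_k = 43958/2391
k=9  a_k=2  p_k/q_k = 114243/6214
fundamental: x₁=114243, y₁=6214  (since 13051463049 − 338·38613796 = 1)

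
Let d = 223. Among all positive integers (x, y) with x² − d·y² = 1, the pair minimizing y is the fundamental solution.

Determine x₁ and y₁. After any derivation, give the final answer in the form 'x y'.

[14; 1,13,1,28] for √223; ℓ=4 ⇒ convergent index 3
k=0  a_k=14  p_k/q_k = 14/1
…
k=2  a_k=13  p_k/q_k = 209/14
k=3  a_k=1  p_k/q_k = 224/15
→ (224, 15).  Check: 224²=50176, 223·15²=50175, difference 1.

224 15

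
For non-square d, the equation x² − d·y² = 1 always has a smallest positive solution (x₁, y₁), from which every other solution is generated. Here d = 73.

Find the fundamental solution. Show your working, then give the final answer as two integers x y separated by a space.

√73 → a₀=8, period (1,1,5,5,1,1,16); ℓ=7 odd so k=13
i=0: a=8 ⇒ p=8, q=1
…
i=6: a=1 ⇒ p=1068, q=125
…
i=12: a=1 ⇒ p=1241008, q=145249
i=13: a=1 ⇒ p=2281249, q=267000
→ (2281249, 267000).  Check: 2281249²=5204097000001, 73·267000²=5204097000000, difference 1.

2281249 267000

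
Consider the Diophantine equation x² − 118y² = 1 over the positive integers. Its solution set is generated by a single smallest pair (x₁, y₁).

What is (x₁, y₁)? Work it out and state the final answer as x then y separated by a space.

√118 → a₀=10, period (1,6,3,2,10,2,3,6,1,20); ℓ=10 even so k=9
k=0  a_k=10  p_k/q_k = 10/1
…
k=2  a_k=6  p_k/q_k = 76/7
k=3  a_k=3  p_k/q_k = 239/22
k=4  a_k=2  p_k/q_k = 554/51
k=5  a_k=10  p_k/q_k = 5779/532
k=6  a_k=2  p_k/q_k = 12112/1115
k=7  a_k=3  p_k/q_k = 42115/3877
k=8  a_k=6  p_k/q_k = 264802/24377
k=9  a_k=1  p_k/q_k = 306917/28254
(x₁, y₁) = (306917, 28254);  306917² − 118·28254² = 1 ✓

306917 28254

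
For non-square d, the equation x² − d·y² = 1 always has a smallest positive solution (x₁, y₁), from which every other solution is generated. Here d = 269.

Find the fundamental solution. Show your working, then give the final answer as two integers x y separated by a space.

13449 820

√269 = [16; 2,2,32, …], period ℓ=3 (odd) → k=5
i=0: a=16 ⇒ p=16, q=1
i=1: a=2 ⇒ p=33, q=2
i=2: a=2 ⇒ p=82, q=5
…
i=4: a=2 ⇒ p=5396, q=329
i=5: a=2 ⇒ p=13449, q=820
→ (13449, 820).  Check: 13449²=180875601, 269·820²=180875600, difference 1.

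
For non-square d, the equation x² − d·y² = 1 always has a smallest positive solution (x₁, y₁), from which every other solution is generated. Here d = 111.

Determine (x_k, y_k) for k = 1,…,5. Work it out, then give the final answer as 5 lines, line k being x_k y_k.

√111 = [10; 1,1,6,1,1,20, …], period ℓ=6 (even) → k=5
k=0  a_k=10  p_k/q_k = 10/1
…
k=2  a_k=1  p_k/q_k = 21/2
…
k=4  a_k=1  p_k/q_k = 158/15
k=5  a_k=1  p_k/q_k = 295/28
(x₁, y₁) = (295, 28);  295² − 111·28² = 1 ✓
(295+28√111)^2 = 174049 + 16520√111
(295+28√111)^3 = 102688615 + 9746772√111
(295+28√111)^4 = 60586108801 + 5750578960√111
(295+28√111)^5 = 35745701503975 + 3392831839628√111

295 28
174049 16520
102688615 9746772
60586108801 5750578960
35745701503975 3392831839628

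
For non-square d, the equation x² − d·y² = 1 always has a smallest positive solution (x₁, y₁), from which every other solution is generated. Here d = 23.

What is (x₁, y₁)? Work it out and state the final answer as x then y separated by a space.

√23 → a₀=4, period (1,3,1,8); ℓ=4 even so k=3
a_0=4:  p_0=4·1+0=4,  q_0=4·0+1=1
a_1=1:  p_1=1·4+1=5,  q_1=1·1+0=1
a_2=3:  p_2=3·5+4=19,  q_2=3·1+1=4
a_3=1:  p_3=1·19+5=24,  q_3=1·4+1=5
(x₁, y₁) = (24, 5);  24² − 23·5² = 1 ✓

24 5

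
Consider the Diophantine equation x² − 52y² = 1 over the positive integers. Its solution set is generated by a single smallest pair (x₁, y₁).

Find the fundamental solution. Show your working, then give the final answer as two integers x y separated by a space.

√52 → a₀=7, period (4,1,2,1,4,14); ℓ=6 even so k=5
a_0=7:  p_0=7·1+0=7,  q_0=7·0+1=1
a_1=4:  p_1=4·7+1=29,  q_1=4·1+0=4
…
a_4=1:  p_4=1·101+36=137,  q_4=1·14+5=19
a_5=4:  p_5=4·137+101=649,  q_5=4·19+14=90
(x₁, y₁) = (649, 90);  649² − 52·90² = 1 ✓

649 90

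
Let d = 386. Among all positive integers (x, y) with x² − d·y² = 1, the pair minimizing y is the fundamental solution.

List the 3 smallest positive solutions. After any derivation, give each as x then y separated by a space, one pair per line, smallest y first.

111555 5678
24889036049 1266818580
5552992832780835 282639893378122

√386 = [19; 1,1,1,4,1,18,1,4,1,1,1,38, …], period ℓ=12 (even) → k=11
a_0=19:  p_0=19·1+0=19,  q_0=19·0+1=1
a_1=1:  p_1=1·19+1=20,  q_1=1·1+0=1
a_2=1:  p_2=1·20+19=39,  q_2=1·1+1=2
…
a_5=1:  p_5=1·275+59=334,  q_5=1·14+3=17
a_6=18:  p_6=18·334+275=6287,  q_6=18·17+14=320
a_7=1:  p_7=1·6287+334=6621,  q_7=1·320+17=337
a_8=4:  p_8=4·6621+6287=32771,  q_8=4·337+320=1668
a_9=1:  p_9=1·32771+6621=39392,  q_9=1·1668+337=2005
a_10=1:  p_10=1·39392+32771=72163,  q_10=1·2005+1668=3673
a_11=1:  p_11=1·72163+39392=111555,  q_11=1·3673+2005=5678
(x₁, y₁) = (111555, 5678);  111555² − 386·5678² = 1 ✓
(x_2, y_2) = (111555·111555 + 386·5678·5678, 111555·5678 + 5678·111555) = (24889036049, 1266818580)
(x_3, y_3) = (111555·24889036049 + 386·5678·1266818580, 111555·1266818580 + 5678·24889036049) = (5552992832780835, 282639893378122)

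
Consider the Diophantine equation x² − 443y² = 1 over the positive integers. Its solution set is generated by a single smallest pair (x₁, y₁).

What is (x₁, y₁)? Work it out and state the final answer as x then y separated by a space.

442 21

d=443: √d = [21; 21,42] (ℓ=2, even), read p_1/q_1
k=0  a_k=21  p_k/q_k = 21/1
k=1  a_k=21  p_k/q_k = 442/21
fundamental: x₁=442, y₁=21  (since 195364 − 443·441 = 1)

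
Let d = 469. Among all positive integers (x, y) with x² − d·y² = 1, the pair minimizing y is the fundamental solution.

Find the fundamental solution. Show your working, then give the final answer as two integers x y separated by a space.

137215 6336

d=469: √d = [21; 1,1,1,10,6,10,1,1,1,42] (ℓ=10, even), read p_9/q_9
k=0  a_k=21  p_k/q_k = 21/1
…
k=3  a_k=1  p_k/q_k = 65/3
…
k=5  a_k=6  p_k/q_k = 4223/195
k=6  a_k=10  p_k/q_k = 42923/1982
…
k=8  a_k=1  p_k/q_k = 90069/4159
k=9  a_k=1  p_k/q_k = 137215/6336
→ (137215, 6336).  Check: 137215²=18827956225, 469·6336²=18827956224, difference 1.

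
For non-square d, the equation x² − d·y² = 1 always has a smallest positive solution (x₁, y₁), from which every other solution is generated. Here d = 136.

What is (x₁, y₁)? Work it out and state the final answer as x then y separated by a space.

35 3

√136 → a₀=11, period (1,1,1,22); ℓ=4 even so k=3
step 0: (11, 1)  from 11·(1,0) + (0,1)
step 1: (12, 1)  from 1·(11,1) + (1,0)
step 2: (23, 2)  from 1·(12,1) + (11,1)
step 3: (35, 3)  from 1·(23,2) + (12,1)
→ (35, 3).  Check: 35²=1225, 136·3²=1224, difference 1.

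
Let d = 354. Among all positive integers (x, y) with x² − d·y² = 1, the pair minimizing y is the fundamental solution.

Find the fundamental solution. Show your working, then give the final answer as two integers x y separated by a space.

258065 13716

√354 → a₀=18, period (1,4,2,2,18,2,2,4,1,36); ℓ=10 even so k=9
k=0  a_k=18  p_k/q_k = 18/1
…
k=2  a_k=4  p_k/q_k = 94/5
k=3  a_k=2  p_k/q_k = 207/11
…
k=8  a_k=4  p_k/q_k = 210294/11177
k=9  a_k=1  p_k/q_k = 258065/13716
→ (258065, 13716).  Check: 258065²=66597544225, 354·13716²=66597544224, difference 1.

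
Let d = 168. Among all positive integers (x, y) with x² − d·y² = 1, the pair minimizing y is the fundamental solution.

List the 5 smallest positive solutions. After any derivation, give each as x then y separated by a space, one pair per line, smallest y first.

13 1
337 26
8749 675
227137 17524
5896813 454949

√168 = [12; 1,24, …], period ℓ=2 (even) → k=1
a_0=12:  p_0=12·1+0=12,  q_0=12·0+1=1
a_1=1:  p_1=1·12+1=13,  q_1=1·1+0=1
(x₁, y₁) = (13, 1);  13² − 168·1² = 1 ✓
(x_2, y_2) = (13·13 + 168·1·1, 13·1 + 1·13) = (337, 26)
(x_3, y_3) = (13·337 + 168·1·26, 13·26 + 1·337) = (8749, 675)
(x_4, y_4) = (13·8749 + 168·1·675, 13·675 + 1·8749) = (227137, 17524)
(x_5, y_5) = (13·227137 + 168·1·17524, 13·17524 + 1·227137) = (5896813, 454949)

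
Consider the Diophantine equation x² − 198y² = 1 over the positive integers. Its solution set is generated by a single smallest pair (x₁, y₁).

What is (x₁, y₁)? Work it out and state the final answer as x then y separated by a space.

197 14

√198 → a₀=14, period (14,28); ℓ=2 even so k=1
i=0: a=14 ⇒ p=14, q=1
i=1: a=14 ⇒ p=197, q=14
fundamental: x₁=197, y₁=14  (since 38809 − 198·196 = 1)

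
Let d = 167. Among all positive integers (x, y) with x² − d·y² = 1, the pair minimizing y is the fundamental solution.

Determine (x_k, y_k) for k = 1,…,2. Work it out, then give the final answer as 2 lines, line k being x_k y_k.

168 13
56447 4368

d=167: √d = [12; 1,11,1,24] (ℓ=4, even), read p_3/q_3
k=0  a_k=12  p_k/q_k = 12/1
…
k=2  a_k=11  p_k/q_k = 155/12
k=3  a_k=1  p_k/q_k = 168/13
→ (168, 13).  Check: 168²=28224, 167·13²=28223, difference 1.
(x_2, y_2) = (168·168 + 167·13·13, 168·13 + 13·168) = (56447, 4368)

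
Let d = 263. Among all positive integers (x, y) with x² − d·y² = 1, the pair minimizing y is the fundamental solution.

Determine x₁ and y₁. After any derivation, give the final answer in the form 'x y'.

139128 8579

[16; 4,1,1,1,1,15,1,1,1,1,4,32] for √263; ℓ=12 ⇒ convergent index 11
k=0  a_k=16  p_k/q_k = 16/1
k=1  a_k=4  p_k/q_k = 65/4
…
k=5  a_k=1  p_k/q_k = 373/23
…
k=7  a_k=1  p_k/q_k = 6195/382
…
k=10  a_k=1  p_k/q_k = 30229/1864
k=11  a_k=4  p_k/q_k = 139128/8579
(x₁, y₁) = (139128, 8579);  139128² − 263·8579² = 1 ✓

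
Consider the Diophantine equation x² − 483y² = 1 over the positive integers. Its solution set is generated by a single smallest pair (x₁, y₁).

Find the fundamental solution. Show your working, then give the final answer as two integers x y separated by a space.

22 1

√483 → a₀=21, period (1,42); ℓ=2 even so k=1
i=0: a=21 ⇒ p=21, q=1
i=1: a=1 ⇒ p=22, q=1
(x₁, y₁) = (22, 1);  22² − 483·1² = 1 ✓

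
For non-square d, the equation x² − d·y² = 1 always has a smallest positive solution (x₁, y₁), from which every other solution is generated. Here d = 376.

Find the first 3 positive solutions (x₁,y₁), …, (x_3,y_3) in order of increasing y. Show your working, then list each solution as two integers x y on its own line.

2143295 110532
9187426914049 473805365880
39382732335491159615 2031009343327438668

[19; 2,1,1,3,1,…,1,2,38] for √376; ℓ=16 ⇒ convergent index 15
step 0: (19, 1)  from 19·(1,0) + (0,1)
step 1: (39, 2)  from 2·(19,1) + (1,0)
step 2: (58, 3)  from 1·(39,2) + (19,1)
step 3: (97, 5)  from 1·(58,3) + (39,2)
…
step 5: (446, 23)  from 1·(349,18) + (97,5)
step 6: (1241, 64)  from 2·(446,23) + (349,18)
step 7: (2928, 151)  from 2·(1241,64) + (446,23)
…
step 9: (28834, 1487)  from 2·(12953,668) + (2928,151)
step 10: (70621, 3642)  from 2·(28834,1487) + (12953,668)
step 11: (99455, 5129)  from 1·(70621,3642) + (28834,1487)
step 12: (368986, 19029)  from 3·(99455,5129) + (70621,3642)
step 13: (468441, 24158)  from 1·(368986,19029) + (99455,5129)
step 14: (837427, 43187)  from 1·(468441,24158) + (368986,19029)
step 15: (2143295, 110532)  from 2·(837427,43187) + (468441,24158)
(x₁, y₁) = (2143295, 110532);  2143295² − 376·110532² = 1 ✓
(2143295+110532√376)^2 = 9187426914049 + 473805365880√376
(2143295+110532√376)^3 = 39382732335491159615 + 2031009343327438668√376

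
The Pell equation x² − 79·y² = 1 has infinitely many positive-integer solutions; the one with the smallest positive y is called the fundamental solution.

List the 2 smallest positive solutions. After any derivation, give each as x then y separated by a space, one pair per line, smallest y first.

80 9
12799 1440

√79 → a₀=8, period (1,7,1,16); ℓ=4 even so k=3
k=0  a_k=8  p_k/q_k = 8/1
k=1  a_k=1  p_k/q_k = 9/1
k=2  a_k=7  p_k/q_k = 71/8
k=3  a_k=1  p_k/q_k = 80/9
(x₁, y₁) = (80, 9);  80² − 79·9² = 1 ✓
(80+9√79)^2 = 12799 + 1440√79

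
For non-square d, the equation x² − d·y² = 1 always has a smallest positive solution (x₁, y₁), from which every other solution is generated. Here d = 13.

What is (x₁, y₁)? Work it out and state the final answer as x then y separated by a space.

√13 → a₀=3, period (1,1,1,1,6); ℓ=5 odd so k=9
a_0=3:  p_0=3·1+0=3,  q_0=3·0+1=1
a_1=1:  p_1=1·3+1=4,  q_1=1·1+0=1
…
a_3=1:  p_3=1·7+4=11,  q_3=1·2+1=3
…
a_6=1:  p_6=1·119+18=137,  q_6=1·33+5=38
…
a_8=1:  p_8=1·256+137=393,  q_8=1·71+38=109
a_9=1:  p_9=1·393+256=649,  q_9=1·109+71=180
(x₁, y₁) = (649, 180);  649² − 13·180² = 1 ✓

649 180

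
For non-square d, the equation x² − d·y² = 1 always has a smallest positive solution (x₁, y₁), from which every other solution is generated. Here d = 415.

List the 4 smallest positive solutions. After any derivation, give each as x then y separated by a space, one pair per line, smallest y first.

[20; 2,1,2,4,6,…,1,2,40] for √415; ℓ=16 ⇒ convergent index 15
step 0: (20, 1)  from 20·(1,0) + (0,1)
step 1: (41, 2)  from 2·(20,1) + (1,0)
step 2: (61, 3)  from 1·(41,2) + (20,1)
step 3: (163, 8)  from 2·(61,3) + (41,2)
…
step 5: (4441, 218)  from 6·(713,35) + (163,8)
step 6: (5154, 253)  from 1·(4441,218) + (713,35)
step 7: (9595, 471)  from 1·(5154,253) + (4441,218)
step 8: (33939, 1666)  from 3·(9595,471) + (5154,253)
step 9: (43534, 2137)  from 1·(33939,1666) + (9595,471)
…
step 11: (508372, 24955)  from 6·(77473,3803) + (43534,2137)
step 12: (2110961, 103623)  from 4·(508372,24955) + (77473,3803)
step 13: (4730294, 232201)  from 2·(2110961,103623) + (508372,24955)
step 14: (6841255, 335824)  from 1·(4730294,232201) + (2110961,103623)
step 15: (18412804, 903849)  from 2·(6841255,335824) + (4730294,232201)
fundamental: x₁=18412804, y₁=903849  (since 339031351142416 − 415·816943014801 = 1)
n=2: (18412804,903849)∘(18412804,903849) = (18412804·18412804+415·903849·903849, 18412804·903849+903849·18412804) = (678062702284831,33284788965192)
n=3: (678062702284831,33284788965192)∘(18412804,903849) = (18412804·678062702284831+415·903849·33284788965192, 18412804·33284788965192+903849·678062702284831) = (24970071273761872339444,1225732590794885332887)
n=4: (24970071273761872339444,1225732590794885332887)∘(18412804,903849) = (18412804·24970071273761872339444+415·903849·1225732590794885332887, 18412804·1225732590794885332887+903849·24970071273761872339444) = (919538056459614718055705397121,45138347901436822389057205104)

18412804 903849
678062702284831 33284788965192
24970071273761872339444 1225732590794885332887
919538056459614718055705397121 45138347901436822389057205104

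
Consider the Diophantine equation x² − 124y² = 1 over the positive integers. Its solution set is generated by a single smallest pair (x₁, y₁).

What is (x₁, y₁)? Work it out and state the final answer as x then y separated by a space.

√124 → a₀=11, period (7,2,1,1,1,…,2,7,22); ℓ=16 even so k=15
i=0: a=11 ⇒ p=11, q=1
…
i=3: a=1 ⇒ p=245, q=22
i=4: a=1 ⇒ p=412, q=37
…
i=8: a=4 ⇒ p=14543, q=1306
i=9: a=1 ⇒ p=17583, q=1579
i=10: a=3 ⇒ p=67292, q=6043
…
i=12: a=1 ⇒ p=152167, q=13665
…
i=14: a=2 ⇒ p=626251, q=56239
i=15: a=7 ⇒ p=4620799, q=414960
(x₁, y₁) = (4620799, 414960);  4620799² − 124·414960² = 1 ✓

4620799 414960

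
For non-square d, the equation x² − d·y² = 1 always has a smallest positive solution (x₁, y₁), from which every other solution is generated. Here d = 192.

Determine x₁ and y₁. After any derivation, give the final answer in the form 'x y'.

√192 = [13; 1,5,1,26, …], period ℓ=4 (even) → k=3
k=0  a_k=13  p_k/q_k = 13/1
…
k=2  a_k=5  p_k/q_k = 83/6
k=3  a_k=1  p_k/q_k = 97/7
→ (97, 7).  Check: 97²=9409, 192·7²=9408, difference 1.

97 7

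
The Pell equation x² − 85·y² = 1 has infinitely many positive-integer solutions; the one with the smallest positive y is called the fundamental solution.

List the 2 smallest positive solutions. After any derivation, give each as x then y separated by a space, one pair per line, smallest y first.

285769 30996
163327842721 17715391848

[9; 4,1,1,4,18] for √85; ℓ=5 ⇒ convergent index 9
i=0: a=9 ⇒ p=9, q=1
i=1: a=4 ⇒ p=37, q=4
i=2: a=1 ⇒ p=46, q=5
i=3: a=1 ⇒ p=83, q=9
…
i=5: a=18 ⇒ p=6887, q=747
…
i=7: a=1 ⇒ p=34813, q=3776
i=8: a=1 ⇒ p=62739, q=6805
i=9: a=4 ⇒ p=285769, q=30996
→ (285769, 30996).  Check: 285769²=81663921361, 85·30996²=81663921360, difference 1.
n=2: (285769,30996)∘(285769,30996) = (285769·285769+85·30996·30996, 285769·30996+30996·285769) = (163327842721,17715391848)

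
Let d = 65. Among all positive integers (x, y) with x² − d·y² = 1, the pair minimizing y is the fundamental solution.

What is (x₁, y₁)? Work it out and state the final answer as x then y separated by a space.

129 16

√65 = [8; 16, …], period ℓ=1 (odd) → k=1
i=0: a=8 ⇒ p=8, q=1
i=1: a=16 ⇒ p=129, q=16
fundamental: x₁=129, y₁=16  (since 16641 − 65·256 = 1)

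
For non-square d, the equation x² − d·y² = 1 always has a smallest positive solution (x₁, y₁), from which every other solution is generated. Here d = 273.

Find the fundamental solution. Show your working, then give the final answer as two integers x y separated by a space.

727 44

d=273: √d = [16; 1,1,10,1,1,32] (ℓ=6, even), read p_5/q_5
a_0=16:  p_0=16·1+0=16,  q_0=16·0+1=1
…
a_2=1:  p_2=1·17+16=33,  q_2=1·1+1=2
a_3=10:  p_3=10·33+17=347,  q_3=10·2+1=21
a_4=1:  p_4=1·347+33=380,  q_4=1·21+2=23
a_5=1:  p_5=1·380+347=727,  q_5=1·23+21=44
→ (727, 44).  Check: 727²=528529, 273·44²=528528, difference 1.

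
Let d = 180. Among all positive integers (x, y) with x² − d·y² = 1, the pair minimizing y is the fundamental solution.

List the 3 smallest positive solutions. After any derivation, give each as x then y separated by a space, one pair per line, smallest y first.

161 12
51841 3864
16692641 1244196

√180 = [13; 2,2,2,26, …], period ℓ=4 (even) → k=3
step 0: (13, 1)  from 13·(1,0) + (0,1)
…
step 2: (67, 5)  from 2·(27,2) + (13,1)
step 3: (161, 12)  from 2·(67,5) + (27,2)
→ (161, 12).  Check: 161²=25921, 180·12²=25920, difference 1.
n=2: (161,12)∘(161,12) = (161·161+180·12·12, 161·12+12·161) = (51841,3864)
n=3: (51841,3864)∘(161,12) = (161·51841+180·12·3864, 161·3864+12·51841) = (16692641,1244196)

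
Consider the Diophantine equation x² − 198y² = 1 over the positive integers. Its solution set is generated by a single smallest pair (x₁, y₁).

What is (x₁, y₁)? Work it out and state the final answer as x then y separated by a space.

[14; 14,28] for √198; ℓ=2 ⇒ convergent index 1
step 0: (14, 1)  from 14·(1,0) + (0,1)
step 1: (197, 14)  from 14·(14,1) + (1,0)
→ (197, 14).  Check: 197²=38809, 198·14²=38808, difference 1.

197 14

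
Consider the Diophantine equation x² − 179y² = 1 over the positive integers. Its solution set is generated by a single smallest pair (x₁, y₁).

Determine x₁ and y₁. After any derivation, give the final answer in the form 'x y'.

4190210 313191

√179 = [13; 2,1,1,1,3,…,1,2,26, …], period ℓ=14 (even) → k=13
a_0=13:  p_0=13·1+0=13,  q_0=13·0+1=1
…
a_4=1:  p_4=1·67+40=107,  q_4=1·5+3=8
a_5=3:  p_5=3·107+67=388,  q_5=3·8+5=29
…
a_7=13:  p_7=13·2047+388=26999,  q_7=13·153+29=2018
a_8=5:  p_8=5·26999+2047=137042,  q_8=5·2018+153=10243
…
a_10=1:  p_10=1·438125+137042=575167,  q_10=1·32747+10243=42990
…
a_12=1:  p_12=1·1013292+575167=1588459,  q_12=1·75737+42990=118727
a_13=2:  p_13=2·1588459+1013292=4190210,  q_13=2·118727+75737=313191
(x₁, y₁) = (4190210, 313191);  4190210² − 179·313191² = 1 ✓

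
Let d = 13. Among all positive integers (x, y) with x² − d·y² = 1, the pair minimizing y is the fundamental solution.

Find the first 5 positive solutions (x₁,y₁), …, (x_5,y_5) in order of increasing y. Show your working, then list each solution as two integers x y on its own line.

√13 = [3; 1,1,1,1,6, …], period ℓ=5 (odd) → k=9
i=0: a=3 ⇒ p=3, q=1
…
i=3: a=1 ⇒ p=11, q=3
…
i=6: a=1 ⇒ p=137, q=38
…
i=8: a=1 ⇒ p=393, q=109
i=9: a=1 ⇒ p=649, q=180
(x₁, y₁) = (649, 180);  649² − 13·180² = 1 ✓
k=2:  x_2 = 649·649+13·180·180 = 842401,  y_2 = 649·180+180·649 = 233640
k=3:  x_3 = 649·842401+13·180·233640 = 1093435849,  y_3 = 649·233640+180·842401 = 303264540
k=4:  x_4 = 649·1093435849+13·180·303264540 = 1419278889601,  y_4 = 649·303264540+180·1093435849 = 393637139280
k=5:  x_5 = 649·1419278889601+13·180·393637139280 = 1842222905266249,  y_5 = 649·393637139280+180·1419278889601 = 510940703520900

649 180
842401 233640
1093435849 303264540
1419278889601 393637139280
1842222905266249 510940703520900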